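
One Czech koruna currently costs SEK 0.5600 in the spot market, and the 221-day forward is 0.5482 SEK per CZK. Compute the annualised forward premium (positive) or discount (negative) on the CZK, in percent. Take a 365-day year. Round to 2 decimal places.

-3.48%

T = 221/365 years.
(F − S)/S = (0.5482 − 0.56)/0.56 = -0.0210714.
Annualise by dividing by T: -0.0210714 / (221/365) = -0.034801 → -3.48%.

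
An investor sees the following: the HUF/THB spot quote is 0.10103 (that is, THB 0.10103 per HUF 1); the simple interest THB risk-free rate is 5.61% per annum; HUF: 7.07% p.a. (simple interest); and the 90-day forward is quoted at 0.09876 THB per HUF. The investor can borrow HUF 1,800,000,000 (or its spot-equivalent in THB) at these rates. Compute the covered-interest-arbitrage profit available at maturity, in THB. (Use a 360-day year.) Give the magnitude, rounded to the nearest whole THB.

T = 90/360 years.
Keep in HUF, deliver into the forward: 1,800,000,000·1.017675·0.09876 = THB 180,910,049.40.
Swap to THB now, deposit: 1,800,000,000·0.10103·1.014025 = THB 184,404,502.35.
The quoted forward undervalues HUF, so borrow HUF, convert to THB at spot, deposit the THB at 5.61%, and buy HUF forward at 0.09876 to cover the loan.
The gap between the two covered legs is THB 3,494,453.

THB 3,494,453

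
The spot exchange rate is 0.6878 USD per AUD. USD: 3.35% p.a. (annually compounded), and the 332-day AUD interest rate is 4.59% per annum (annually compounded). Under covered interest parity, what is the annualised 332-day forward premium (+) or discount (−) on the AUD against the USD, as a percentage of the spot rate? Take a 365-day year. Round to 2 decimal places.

T = 332/365 years.
F = S · g_USD/g_AUD = 0.6878 × 1.0304256/1.0416649 = 0.6803788.
Annualised premium = (F − S)/S × (1/T) = (0.6803788 − 0.6878)/0.6878 ÷ (332/365) = -1.19%.

-1.19%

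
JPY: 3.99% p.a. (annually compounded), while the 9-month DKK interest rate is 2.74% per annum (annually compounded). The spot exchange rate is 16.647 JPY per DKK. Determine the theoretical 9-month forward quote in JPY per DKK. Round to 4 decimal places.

16.7987

T = 9/12 years.
JPY accumulates by (1 + 0.0399)^(9/12) = 1.02977818.
DKK accumulates by (1 + 0.0274)^(9/12) = 1.02048041.
Forward (JPY per DKK) = 16.647 × 1.02977818 / 1.02048041 = 16.798674.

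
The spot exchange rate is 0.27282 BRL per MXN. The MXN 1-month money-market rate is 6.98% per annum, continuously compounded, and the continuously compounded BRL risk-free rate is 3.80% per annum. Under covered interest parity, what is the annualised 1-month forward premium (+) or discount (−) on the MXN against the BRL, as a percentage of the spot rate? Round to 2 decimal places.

T = 1/12 years.
CIP forward (BRL per MXN) = 0.27282 × 1.0031717/1.0058336 = 0.27209799.
(F − S)/S ÷ T = (0.27209799 − 0.27282)/0.27282/(1/12) = -0.031758 → -3.18%.

-3.18%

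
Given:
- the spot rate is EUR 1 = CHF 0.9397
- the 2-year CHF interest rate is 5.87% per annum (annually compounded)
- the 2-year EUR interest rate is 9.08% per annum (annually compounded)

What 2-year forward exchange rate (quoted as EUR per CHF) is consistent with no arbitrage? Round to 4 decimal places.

1.1297

T = 2 years.
Growth of 1 CHF over T: (1 + 0.0587)^2 = 1.1208457.
EUR accumulates by (1 + 0.0908)^2 = 1.1898446.
CIP: F = S · (grow CHF)/(grow EUR) = 0.9397 × 1.1208457/1.1898446 = 0.8852069 CHF per EUR.
Quoted the other way: 1/0.8852069 = 1.1297 EUR per CHF.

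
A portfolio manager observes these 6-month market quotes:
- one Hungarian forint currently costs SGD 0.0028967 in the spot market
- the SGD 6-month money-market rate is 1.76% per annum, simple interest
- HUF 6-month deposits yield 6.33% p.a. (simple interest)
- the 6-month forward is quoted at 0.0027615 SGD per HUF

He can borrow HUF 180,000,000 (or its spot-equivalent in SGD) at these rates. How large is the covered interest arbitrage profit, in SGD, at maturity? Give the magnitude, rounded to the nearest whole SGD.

T = 6/12 years.
Route A — deposit HUF, sell forward: 180,000,000 × 1.031650 × 0.0027615 = SGD 512,802.27.
Route B — convert at spot, deposit SGD: 180,000,000 × 0.0028967 × 1.008800 = SGD 525,994.37.
The quoted forward undervalues HUF, so borrow HUF, convert to SGD at spot, deposit the SGD at 1.76%, and buy HUF forward at 0.0027615 to cover the loan.
The gap between the two covered legs is SGD 13,192.

SGD 13,192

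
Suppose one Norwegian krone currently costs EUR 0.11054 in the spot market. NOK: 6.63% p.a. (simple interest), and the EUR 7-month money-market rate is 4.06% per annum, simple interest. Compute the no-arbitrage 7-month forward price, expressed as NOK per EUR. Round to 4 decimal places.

T = 7/12 years.
EUR growth factor: 1 + 0.0406×7/12 = 1.0236833.
NOK growth factor: 1 + 0.0663×7/12 = 1.038675.
Forward (EUR per NOK) = 0.11054 × 1.0236833 / 1.038675 = 0.1089445.
Quoted the other way: 1/0.1089445 = 9.1790 NOK per EUR.

9.1790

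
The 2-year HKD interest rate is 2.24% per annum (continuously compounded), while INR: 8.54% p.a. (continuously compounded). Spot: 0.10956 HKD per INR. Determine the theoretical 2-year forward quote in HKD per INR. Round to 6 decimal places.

0.096590

T = 2 years.
Growth of 1 HKD over T: e^(0.0224×2) = 1.0458187.
INR growth factor: e^(0.0854×2) = 1.1862535.
CIP: F = S · (grow HKD)/(grow INR) = 0.10956 × 1.0458187/1.1862535 = 0.09658972 HKD per INR.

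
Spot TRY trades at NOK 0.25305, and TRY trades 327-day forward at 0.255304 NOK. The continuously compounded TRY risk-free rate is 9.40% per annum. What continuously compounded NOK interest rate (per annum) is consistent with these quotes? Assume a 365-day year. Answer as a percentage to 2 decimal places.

T = 327/365 years.
F/S = 0.255304/0.25305 = 1.0089073 = (growth of NOK) / (growth of TRY).
The TRY side grows by e^(0.0940×327/365) = 1.0878613.
That pins the NOK growth at 1.0975512.
r = ln(1.0975512)/(327/365) = 0.103898 → 10.39%.

10.39%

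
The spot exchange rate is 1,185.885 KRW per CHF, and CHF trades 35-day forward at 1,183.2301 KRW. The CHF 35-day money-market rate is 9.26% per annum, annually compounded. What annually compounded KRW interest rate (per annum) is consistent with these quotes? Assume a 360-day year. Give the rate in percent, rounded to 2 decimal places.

T = 35/360 years.
CIP gives F = S · g_KRW/g_CHF, so g_KRW/g_CHF = 1183.2301/1185.885 = 0.9977613.
The CHF side grows by (1 + 0.0926)^(35/360) = 1.0086472.
Hence g_KRW = 1.0063891.
r = 1.0063891^(360/35) − 1 = 0.067701 → 6.77%.

6.77%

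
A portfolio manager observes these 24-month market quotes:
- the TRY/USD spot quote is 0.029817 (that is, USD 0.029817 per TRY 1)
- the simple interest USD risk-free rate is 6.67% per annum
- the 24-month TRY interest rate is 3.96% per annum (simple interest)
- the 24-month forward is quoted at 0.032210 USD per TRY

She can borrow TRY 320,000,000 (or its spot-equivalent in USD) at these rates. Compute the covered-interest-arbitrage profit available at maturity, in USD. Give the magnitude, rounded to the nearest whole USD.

T = 2 years.
Route A — deposit TRY, sell forward: 320,000,000 × 1.079200 × 0.032210 = USD 11,123,530.24.
Route B — convert at spot, deposit USD: 320,000,000 × 0.029817 × 1.133400 = USD 10,814,268.10.
The quoted forward overvalues TRY, so borrow USD, buy TRY at spot, deposit the TRY at 3.96%, and sell the proceeds forward at 0.032210.
The gap between the two covered legs is USD 309,262.

USD 309,262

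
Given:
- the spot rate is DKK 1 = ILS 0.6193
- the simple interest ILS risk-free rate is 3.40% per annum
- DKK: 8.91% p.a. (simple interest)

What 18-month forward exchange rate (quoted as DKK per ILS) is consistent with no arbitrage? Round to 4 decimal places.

T = 18/12 years.
ILS accumulates by 1 + 0.0340×18/12 = 1.051000.
DKK accumulates by 1 + 0.0891×18/12 = 1.133650.
So F = 0.6193 × 1.051000 / 1.133650 = 0.5741493 (ILS/DKK).
Quoted the other way: 1/0.5741493 = 1.7417 DKK per ILS.

1.7417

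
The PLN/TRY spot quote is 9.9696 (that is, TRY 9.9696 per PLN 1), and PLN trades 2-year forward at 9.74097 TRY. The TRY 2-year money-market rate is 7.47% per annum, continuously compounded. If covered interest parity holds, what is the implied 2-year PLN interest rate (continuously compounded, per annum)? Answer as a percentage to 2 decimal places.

T = 2 years.
F/S = 9.74097/9.9696 = 0.9770673 = (growth of TRY) / (growth of PLN).
TRY growth factor: e^(0.0747×2) = 1.1611374.
So the PLN growth factor = 1.1883904.
Take logs: ln 1.1883904 / 2 = 0.086300, so 8.63%.

8.63%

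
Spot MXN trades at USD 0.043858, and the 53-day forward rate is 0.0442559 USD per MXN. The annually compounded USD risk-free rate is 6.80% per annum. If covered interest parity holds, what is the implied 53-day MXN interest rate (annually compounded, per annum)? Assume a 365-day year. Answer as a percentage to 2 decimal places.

0.36%

T = 53/365 years.
CIP gives F = S · g_USD/g_MXN, so g_USD/g_MXN = 0.0442559/0.043858 = 1.0090725.
The USD side grows by (1 + 0.0680)^(53/365) = 1.0095985.
Hence g_MXN = 1.0005213.
r = 1.0005213^(365/53) − 1 = 0.003596 → 0.36%.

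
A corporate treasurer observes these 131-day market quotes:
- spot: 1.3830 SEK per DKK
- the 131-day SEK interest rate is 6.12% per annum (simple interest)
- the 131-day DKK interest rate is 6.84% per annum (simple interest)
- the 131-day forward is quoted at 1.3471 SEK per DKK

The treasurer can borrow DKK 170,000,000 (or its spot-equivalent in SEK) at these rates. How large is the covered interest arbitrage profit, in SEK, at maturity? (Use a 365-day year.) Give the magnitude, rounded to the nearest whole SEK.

SEK 5,645,273

T = 131/365 years.
Keep in DKK, deliver into the forward: 170,000,000·1.0245490411·1.3471 = SEK 234,628,902.26.
Swap to SEK now, deposit: 170,000,000·1.3830·1.02196493151 = SEK 240,274,175.05.
The quoted forward undervalues DKK, so borrow DKK, convert to SEK at spot, deposit the SEK at 6.12%, and buy DKK forward at 1.3471 to cover the loan.
Arbitrage profit = |234,628,902.26 − 240,274,175.05| = SEK 5,645,273.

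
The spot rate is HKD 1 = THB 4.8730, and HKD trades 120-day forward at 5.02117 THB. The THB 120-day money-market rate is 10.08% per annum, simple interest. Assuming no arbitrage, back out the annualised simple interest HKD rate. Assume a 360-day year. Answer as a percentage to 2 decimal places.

T = 120/360 years.
By CIP, F/S equals the THB-to-HKD growth ratio: 5.02117/4.873 = 1.0304063.
THB growth factor: 1 + 0.1008×120/360 = 1.033600.
That pins the HKD growth at 1.0030995.
(1.0030995 − 1)/T = 0.009299, i.e. 0.93%.

0.93%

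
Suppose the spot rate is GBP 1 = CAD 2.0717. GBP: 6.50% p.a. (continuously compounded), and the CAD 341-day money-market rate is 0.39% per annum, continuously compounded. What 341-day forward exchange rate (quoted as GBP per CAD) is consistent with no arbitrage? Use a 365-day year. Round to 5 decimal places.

0.51105

T = 341/365 years.
CAD growth factor: e^(0.0039×341/365) = 1.0036502.
Growth of 1 GBP over T: e^(0.0650×341/365) = 1.0626077.
So F = 2.0717 × 1.0036502 / 1.0626077 = 1.956754 (CAD/GBP).
Invert for GBP per CAD: 1 / 1.956754 = 0.51105.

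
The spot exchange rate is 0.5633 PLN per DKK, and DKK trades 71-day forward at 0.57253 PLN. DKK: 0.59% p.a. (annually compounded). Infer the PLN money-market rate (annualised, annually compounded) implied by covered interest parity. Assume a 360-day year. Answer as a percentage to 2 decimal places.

9.23%

T = 71/360 years.
By CIP, F/S equals the PLN-to-DKK growth ratio: 0.57253/0.5633 = 1.0163856.
DKK growth factor: (1 + 0.0059)^(71/360) = 1.0011609.
So the PLN growth factor = 1.0175655.
r = 1.0175655^(360/71) − 1 = 0.092306 → 9.23%.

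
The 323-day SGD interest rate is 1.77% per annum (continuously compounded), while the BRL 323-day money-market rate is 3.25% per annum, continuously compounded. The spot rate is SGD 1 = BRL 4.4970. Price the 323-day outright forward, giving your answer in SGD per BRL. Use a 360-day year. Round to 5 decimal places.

T = 323/360 years.
BRL growth factor: e^(0.0325×323/360) = 1.029589.
SGD growth factor: e^(0.0177×323/360) = 1.0160076.
Forward (BRL per SGD) = 4.497 × 1.029589 / 1.0160076 = 4.557113.
Quoted the other way: 1/4.557113 = 0.21944 SGD per BRL.

0.21944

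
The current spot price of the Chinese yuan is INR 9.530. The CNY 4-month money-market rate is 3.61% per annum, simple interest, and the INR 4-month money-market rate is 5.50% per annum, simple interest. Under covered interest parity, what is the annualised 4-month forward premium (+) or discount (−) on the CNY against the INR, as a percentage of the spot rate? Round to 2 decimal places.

+1.87%

T = 4/12 years.
CIP forward (INR per CNY) = 9.53 × 1.0183333/1.0120333 = 9.589325.
Annualised premium = (F − S)/S × (1/T) = (9.589325 − 9.53)/9.53 ÷ (4/12) = 1.87%.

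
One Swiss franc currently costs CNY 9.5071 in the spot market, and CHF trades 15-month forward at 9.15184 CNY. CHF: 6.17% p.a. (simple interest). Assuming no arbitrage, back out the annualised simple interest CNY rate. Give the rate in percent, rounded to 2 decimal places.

2.95%

T = 15/12 years.
By CIP, F/S equals the CNY-to-CHF growth ratio: 9.15184/9.5071 = 0.9626321.
CHF growth factor: 1 + 0.0617×15/12 = 1.077125.
Hence g_CNY = 1.0368751.
(1.0368751 − 1)/T = 0.029500, i.e. 2.95%.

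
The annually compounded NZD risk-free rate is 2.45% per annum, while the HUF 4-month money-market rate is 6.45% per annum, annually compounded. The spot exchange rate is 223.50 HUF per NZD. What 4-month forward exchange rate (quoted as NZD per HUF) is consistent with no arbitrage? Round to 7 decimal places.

0.0044175

T = 4/12 years.
Growth of 1 HUF over T: (1 + 0.0645)^(4/12) = 1.0210536.
NZD accumulates by (1 + 0.0245)^(4/12) = 1.0081009.
So F = 223.5 × 1.0210536 / 1.0081009 = 226.3717 (HUF/NZD).
Invert for NZD per HUF: 1 / 226.3717 = 0.0044175.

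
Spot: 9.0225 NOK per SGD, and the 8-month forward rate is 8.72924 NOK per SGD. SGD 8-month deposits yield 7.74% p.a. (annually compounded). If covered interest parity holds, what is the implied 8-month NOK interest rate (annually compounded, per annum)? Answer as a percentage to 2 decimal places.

2.53%

T = 8/12 years.
CIP gives F = S · g_NOK/g_SGD, so g_NOK/g_SGD = 8.72924/9.0225 = 0.9674968.
SGD growth factor: (1 + 0.0774)^(8/12) = 1.0509563.
Hence g_NOK = 1.0167969.
Annualise: 1.0167969^(12/8) − 1 = 0.025301 = 2.53%.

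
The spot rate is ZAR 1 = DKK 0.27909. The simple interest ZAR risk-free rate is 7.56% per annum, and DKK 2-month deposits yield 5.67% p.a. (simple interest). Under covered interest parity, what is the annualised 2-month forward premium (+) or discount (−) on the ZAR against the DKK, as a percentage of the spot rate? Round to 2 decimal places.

-1.87%

T = 2/12 years.
No-arbitrage forward: 0.27909 × 1.009450 / 1.012600 = 0.27822181 DKK/ZAR.
Annualised premium = (F − S)/S × (1/T) = (0.27822181 − 0.27909)/0.27909 ÷ (2/12) = -1.87%.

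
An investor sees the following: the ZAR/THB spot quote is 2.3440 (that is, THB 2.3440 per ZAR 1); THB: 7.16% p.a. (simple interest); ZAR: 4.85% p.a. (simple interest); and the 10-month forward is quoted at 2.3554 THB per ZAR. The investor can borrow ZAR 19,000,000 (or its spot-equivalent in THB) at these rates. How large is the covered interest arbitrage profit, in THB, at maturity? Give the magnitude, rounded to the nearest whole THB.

THB 631,964

T = 10/12 years.
Invest the ZAR and cover forward: 19,000,000 × 1.0404166667 × 2.3554 = THB 46,561,350.92.
Convert at spot and invest in THB: 19,000,000 × 2.3440 × 1.0596666667 = THB 47,193,314.67.
The quoted forward undervalues ZAR, so borrow ZAR, convert to THB at spot, deposit the THB at 7.16%, and buy ZAR forward at 2.3554 to cover the loan.
Arbitrage profit = |46,561,350.92 − 47,193,314.67| = THB 631,964.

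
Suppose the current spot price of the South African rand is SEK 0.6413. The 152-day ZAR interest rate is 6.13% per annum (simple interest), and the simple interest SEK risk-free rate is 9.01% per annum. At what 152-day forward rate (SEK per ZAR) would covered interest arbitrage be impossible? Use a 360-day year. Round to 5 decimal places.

T = 152/360 years.
Growth of 1 SEK over T: 1 + 0.0901×152/360 = 1.0380422.
Growth of 1 ZAR over T: 1 + 0.0613×152/360 = 1.0258822.
So F = 0.6413 × 1.0380422 / 1.0258822 = 0.6489015 (SEK/ZAR).

0.64890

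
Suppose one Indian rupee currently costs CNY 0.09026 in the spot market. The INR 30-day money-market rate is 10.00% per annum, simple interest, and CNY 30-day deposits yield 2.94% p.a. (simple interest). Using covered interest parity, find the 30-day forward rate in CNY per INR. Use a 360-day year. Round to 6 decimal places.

0.089733

T = 30/360 years.
Growth of 1 CNY over T: 1 + 0.0294×30/360 = 1.002450.
INR accumulates by 1 + 0.1000×30/360 = 1.0083333.
CIP: F = S · (grow CNY)/(grow INR) = 0.09026 × 1.002450/1.0083333 = 0.08973336 CNY per INR.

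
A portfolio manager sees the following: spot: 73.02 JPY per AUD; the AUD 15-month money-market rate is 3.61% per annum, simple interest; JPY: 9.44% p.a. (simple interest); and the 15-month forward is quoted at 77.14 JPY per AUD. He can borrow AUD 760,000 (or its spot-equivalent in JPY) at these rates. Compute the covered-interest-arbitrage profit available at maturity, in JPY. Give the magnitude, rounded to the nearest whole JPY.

JPY 771,717

T = 15/12 years.
Invest the AUD and cover forward: 760,000 × 1.045125 × 77.14 = JPY 61,271,916.30.
Convert at spot and invest in JPY: 760,000 × 73.02 × 1.118000 = JPY 62,043,633.60.
The quoted forward undervalues AUD, so borrow AUD, convert to JPY at spot, deposit the JPY at 9.44%, and buy AUD forward at 77.14 to cover the loan.
Profit = 62,043,633.60 − 61,271,916.30 = JPY 771,717.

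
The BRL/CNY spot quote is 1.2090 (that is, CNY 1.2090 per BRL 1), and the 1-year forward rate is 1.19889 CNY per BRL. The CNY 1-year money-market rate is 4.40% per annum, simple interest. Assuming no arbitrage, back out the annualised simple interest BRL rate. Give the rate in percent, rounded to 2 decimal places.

5.28%

T = 1 year.
By CIP, F/S equals the CNY-to-BRL growth ratio: 1.19889/1.209 = 0.9916377.
The CNY side grows by 1 + 0.0440×1 = 1.044000.
So the BRL growth factor = 1.0528039.
(1.0528039 − 1)/T = 0.052804, i.e. 5.28%.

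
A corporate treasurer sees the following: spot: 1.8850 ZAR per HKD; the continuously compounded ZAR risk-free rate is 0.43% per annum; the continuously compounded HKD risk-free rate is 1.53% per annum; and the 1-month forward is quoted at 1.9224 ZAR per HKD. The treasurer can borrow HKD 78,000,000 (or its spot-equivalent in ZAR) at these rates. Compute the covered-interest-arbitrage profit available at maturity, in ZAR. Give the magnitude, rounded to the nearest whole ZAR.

T = 1/12 years.
Invest the HKD and cover forward: 78,000,000 × 1.00127581316 × 1.9224 = ZAR 150,138,504.61.
Convert at spot and invest in ZAR: 78,000,000 × 1.8850 × 1.00035839754 = ZAR 147,082,695.19.
The quoted forward overvalues HKD, so borrow ZAR, buy HKD at spot, deposit the HKD at 1.53%, and sell the proceeds forward at 1.9224.
Arbitrage profit = |150,138,504.61 − 147,082,695.19| = ZAR 3,055,809.

ZAR 3,055,809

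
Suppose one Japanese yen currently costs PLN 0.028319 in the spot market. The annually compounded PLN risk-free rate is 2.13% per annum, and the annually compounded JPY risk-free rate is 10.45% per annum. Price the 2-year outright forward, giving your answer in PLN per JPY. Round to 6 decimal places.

0.024213

T = 2 years.
PLN accumulates by (1 + 0.0213)^2 = 1.0430537.
JPY accumulates by (1 + 0.1045)^2 = 1.2199203.
CIP: F = S · (grow PLN)/(grow JPY) = 0.028319 × 1.0430537/1.2199203 = 0.02421325 PLN per JPY.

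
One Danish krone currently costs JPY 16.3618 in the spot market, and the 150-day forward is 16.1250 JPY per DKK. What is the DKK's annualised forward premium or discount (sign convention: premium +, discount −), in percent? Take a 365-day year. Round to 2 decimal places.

-3.52%

T = 150/365 years.
DKK trades forward at -1.44727% vs spot over the period.
Per annum: -0.0144727 / (150/365) = -0.035217 = -3.52%.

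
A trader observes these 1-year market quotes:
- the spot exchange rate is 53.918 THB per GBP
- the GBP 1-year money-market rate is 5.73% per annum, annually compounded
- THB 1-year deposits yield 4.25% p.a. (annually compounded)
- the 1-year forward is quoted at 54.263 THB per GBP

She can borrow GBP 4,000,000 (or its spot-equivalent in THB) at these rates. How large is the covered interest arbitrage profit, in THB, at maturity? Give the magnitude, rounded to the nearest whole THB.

T = 1 year.
Invest the GBP and cover forward: 4,000,000 × 1.057300 × 54.263 = THB 229,489,079.60.
Convert at spot and invest in THB: 4,000,000 × 53.918 × 1.042500 = THB 224,838,060.00.
The quoted forward overvalues GBP, so borrow THB, buy GBP at spot, deposit the GBP at 5.73%, and sell the proceeds forward at 54.263.
Profit = 229,489,079.60 − 224,838,060.00 = THB 4,651,020.

THB 4,651,020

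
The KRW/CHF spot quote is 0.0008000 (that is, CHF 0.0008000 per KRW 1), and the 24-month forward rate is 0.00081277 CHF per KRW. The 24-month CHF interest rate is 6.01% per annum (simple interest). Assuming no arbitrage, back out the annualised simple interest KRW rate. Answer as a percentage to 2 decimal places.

T = 2 years.
CIP gives F = S · g_CHF/g_KRW, so g_CHF/g_KRW = 0.00081277/0.0008 = 1.0159625.
CHF growth factor: 1 + 0.0601×2 = 1.120200.
So the KRW growth factor = 1.1025998.
(1.1025998 − 1)/T = 0.051300, i.e. 5.13%.

5.13%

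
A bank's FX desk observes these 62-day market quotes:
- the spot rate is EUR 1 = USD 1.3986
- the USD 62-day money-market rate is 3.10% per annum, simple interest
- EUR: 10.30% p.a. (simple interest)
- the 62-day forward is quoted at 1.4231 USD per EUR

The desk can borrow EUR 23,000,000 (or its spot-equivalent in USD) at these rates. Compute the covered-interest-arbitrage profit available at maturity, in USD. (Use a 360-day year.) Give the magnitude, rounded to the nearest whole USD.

T = 62/360 years.
Invest the EUR and cover forward: 23,000,000 × 1.0177388889 × 1.4231 = USD 33,311,916.89.
Convert at spot and invest in USD: 23,000,000 × 1.3986 × 1.0053388889 = USD 32,339,540.31.
The quoted forward overvalues EUR, so borrow USD, buy EUR at spot, deposit the EUR at 10.30%, and sell the proceeds forward at 1.4231.
The gap between the two covered legs is USD 972,377.

USD 972,377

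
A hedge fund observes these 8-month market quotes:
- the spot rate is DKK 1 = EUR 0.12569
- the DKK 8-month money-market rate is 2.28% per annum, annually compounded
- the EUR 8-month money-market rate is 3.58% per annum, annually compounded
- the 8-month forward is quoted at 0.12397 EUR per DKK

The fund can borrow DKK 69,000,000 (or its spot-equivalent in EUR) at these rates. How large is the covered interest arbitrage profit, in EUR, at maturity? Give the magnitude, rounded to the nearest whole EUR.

T = 8/12 years.
Keep in DKK, deliver into the forward: 69,000,000·1.015142818·0.12397 = EUR 8,683,460.61.
Swap to EUR now, deposit: 69,000,000·0.12569·1.023726482 = EUR 8,878,380.53.
The quoted forward undervalues DKK, so borrow DKK, convert to EUR at spot, deposit the EUR at 3.58%, and buy DKK forward at 0.12397 to cover the loan.
Profit = 8,878,380.53 − 8,683,460.61 = EUR 194,920.

EUR 194,920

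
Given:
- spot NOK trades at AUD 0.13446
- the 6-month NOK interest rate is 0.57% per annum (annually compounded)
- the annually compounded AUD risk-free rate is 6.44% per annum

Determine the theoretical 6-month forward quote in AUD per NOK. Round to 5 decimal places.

0.13833

T = 6/12 years.
Growth of 1 AUD over T: (1 + 0.0644)^(6/12) = 1.0316976.
NOK growth factor: (1 + 0.0057)^(6/12) = 1.002846.
Forward (AUD per NOK) = 0.13446 × 1.0316976 / 1.002846 = 0.1383284.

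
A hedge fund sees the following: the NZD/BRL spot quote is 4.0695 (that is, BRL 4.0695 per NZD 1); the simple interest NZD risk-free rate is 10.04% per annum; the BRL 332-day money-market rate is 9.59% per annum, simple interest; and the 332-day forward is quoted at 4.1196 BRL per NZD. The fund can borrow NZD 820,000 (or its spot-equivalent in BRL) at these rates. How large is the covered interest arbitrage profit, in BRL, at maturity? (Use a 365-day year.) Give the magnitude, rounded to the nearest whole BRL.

BRL 58,493

T = 332/365 years.
Invest the NZD and cover forward: 820,000 × 1.09132274 × 4.1196 = BRL 3,686,566.79.
Convert at spot and invest in BRL: 820,000 × 4.0695 × 1.087229589 = BRL 3,628,074.27.
The quoted forward overvalues NZD, so borrow BRL, buy NZD at spot, deposit the NZD at 10.04%, and sell the proceeds forward at 4.1196.
Arbitrage profit = |3,686,566.79 − 3,628,074.27| = BRL 58,493.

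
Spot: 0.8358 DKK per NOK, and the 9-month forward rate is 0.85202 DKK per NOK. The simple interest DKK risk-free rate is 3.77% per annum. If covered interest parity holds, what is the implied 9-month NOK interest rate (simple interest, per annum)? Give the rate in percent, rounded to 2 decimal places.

1.16%

T = 9/12 years.
CIP gives F = S · g_DKK/g_NOK, so g_DKK/g_NOK = 0.85202/0.8358 = 1.0194066.
The DKK side grows by 1 + 0.0377×9/12 = 1.028275.
So the NOK growth factor = 1.0086996.
r = (1.0086996 − 1)/(9/12) = 0.011599 → 1.16%.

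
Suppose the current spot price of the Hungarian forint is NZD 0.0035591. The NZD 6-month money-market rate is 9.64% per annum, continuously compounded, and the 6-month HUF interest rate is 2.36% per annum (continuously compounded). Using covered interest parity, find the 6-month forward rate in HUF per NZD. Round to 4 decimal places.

T = 6/12 years.
NZD growth factor: e^(0.0964×6/12) = 1.04938051.
HUF accumulates by e^(0.0236×6/12) = 1.011869895.
CIP: F = S · (grow NZD)/(grow HUF) = 0.0035591 × 1.04938051/1.011869895 = 0.00369103794 NZD per HUF.
Invert for HUF per NZD: 1 / 0.00369103794 = 270.9265.

270.9265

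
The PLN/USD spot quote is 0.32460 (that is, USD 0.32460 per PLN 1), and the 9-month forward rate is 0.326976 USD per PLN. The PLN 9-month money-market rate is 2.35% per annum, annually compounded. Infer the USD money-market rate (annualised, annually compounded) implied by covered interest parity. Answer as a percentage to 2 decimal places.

T = 9/12 years.
CIP gives F = S · g_USD/g_PLN, so g_USD/g_PLN = 0.326976/0.3246 = 1.0073198.
PLN growth factor: (1 + 0.0235)^(9/12) = 1.0175737.
Hence g_USD = 1.0250221.
Annualise: 1.0250221^(12/9) − 1 = 0.033501 = 3.35%.

3.35%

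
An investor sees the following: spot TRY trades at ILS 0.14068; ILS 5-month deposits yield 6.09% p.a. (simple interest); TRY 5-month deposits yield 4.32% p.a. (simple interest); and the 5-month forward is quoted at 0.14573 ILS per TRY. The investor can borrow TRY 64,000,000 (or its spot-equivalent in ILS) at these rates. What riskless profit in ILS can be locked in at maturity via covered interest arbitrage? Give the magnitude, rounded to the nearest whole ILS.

ILS 262,617

T = 5/12 years.
Route A — deposit TRY, sell forward: 64,000,000 × 1.018000 × 0.14573 = ILS 9,494,600.96.
Route B — convert at spot, deposit ILS: 64,000,000 × 0.14068 × 1.025375 = ILS 9,231,984.32.
The quoted forward overvalues TRY, so borrow ILS, buy TRY at spot, deposit the TRY at 4.32%, and sell the proceeds forward at 0.14573.
Profit = 9,494,600.96 − 9,231,984.32 = ILS 262,617.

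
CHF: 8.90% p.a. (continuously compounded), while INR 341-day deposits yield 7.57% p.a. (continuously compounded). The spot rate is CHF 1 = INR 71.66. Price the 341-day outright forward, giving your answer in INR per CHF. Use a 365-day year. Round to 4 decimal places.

70.7751

T = 341/365 years.
Growth of 1 INR over T: e^(0.0757×341/365) = 1.07328331.
CHF accumulates by e^(0.0890×341/365) = 1.08670257.
So F = 71.66 × 1.07328331 / 1.08670257 = 70.775099 (INR/CHF).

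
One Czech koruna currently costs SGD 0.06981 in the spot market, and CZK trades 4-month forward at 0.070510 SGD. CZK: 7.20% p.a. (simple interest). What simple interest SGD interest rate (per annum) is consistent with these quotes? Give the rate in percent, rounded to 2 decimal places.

T = 4/12 years.
By CIP, F/S equals the SGD-to-CZK growth ratio: 0.07051/0.06981 = 1.0100272.
CZK growth factor: 1 + 0.0720×4/12 = 1.024000.
That pins the SGD growth at 1.0342679.
(1.0342679 − 1)/T = 0.102804, i.e. 10.28%.

10.28%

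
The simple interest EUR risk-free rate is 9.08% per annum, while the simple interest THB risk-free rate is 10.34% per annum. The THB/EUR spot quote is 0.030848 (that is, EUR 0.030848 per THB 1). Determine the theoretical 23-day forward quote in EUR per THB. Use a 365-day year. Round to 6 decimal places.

0.030824

T = 23/365 years.
Growth of 1 EUR over T: 1 + 0.0908×23/365 = 1.0057216.
THB accumulates by 1 + 0.1034×23/365 = 1.0065156.
CIP: F = S · (grow EUR)/(grow THB) = 0.030848 × 1.0057216/1.0065156 = 0.03082367 EUR per THB.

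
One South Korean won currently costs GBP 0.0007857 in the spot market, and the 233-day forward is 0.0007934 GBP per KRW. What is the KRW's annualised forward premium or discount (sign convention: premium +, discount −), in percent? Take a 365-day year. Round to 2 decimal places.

T = 233/365 years.
KRW trades forward at +0.98002% vs spot over the period.
×(1/T) gives 1.54% p.a.

+1.54%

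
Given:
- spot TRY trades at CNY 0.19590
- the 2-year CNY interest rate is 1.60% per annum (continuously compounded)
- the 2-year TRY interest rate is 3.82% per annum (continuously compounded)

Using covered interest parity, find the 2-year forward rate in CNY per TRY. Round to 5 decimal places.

0.18739

T = 2 years.
Growth of 1 CNY over T: e^(0.0160×2) = 1.0325175.
TRY growth factor: e^(0.0382×2) = 1.0793942.
Forward (CNY per TRY) = 0.1959 × 1.0325175 / 1.0793942 = 0.1873923.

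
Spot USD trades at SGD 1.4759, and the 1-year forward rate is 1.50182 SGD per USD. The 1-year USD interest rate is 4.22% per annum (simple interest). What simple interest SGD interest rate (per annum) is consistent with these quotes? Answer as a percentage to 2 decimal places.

6.05%

T = 1 year.
F/S = 1.50182/1.4759 = 1.0175622 = (growth of SGD) / (growth of USD).
The USD side grows by 1 + 0.0422×1 = 1.042200.
Hence g_SGD = 1.0605033.
(1.0605033 − 1)/T = 0.060503, i.e. 6.05%.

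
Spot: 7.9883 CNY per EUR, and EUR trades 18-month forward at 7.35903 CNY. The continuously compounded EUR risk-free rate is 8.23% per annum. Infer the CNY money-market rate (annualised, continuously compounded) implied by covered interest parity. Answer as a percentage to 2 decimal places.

2.76%

T = 18/12 years.
F/S = 7.35903/7.9883 = 0.9212260 = (growth of CNY) / (growth of EUR).
The EUR side grows by e^(0.0823×18/12) = 1.1313934.
That pins the CNY growth at 1.042269.
r = ln(1.042269)/(18/12) = 0.027600 → 2.76%.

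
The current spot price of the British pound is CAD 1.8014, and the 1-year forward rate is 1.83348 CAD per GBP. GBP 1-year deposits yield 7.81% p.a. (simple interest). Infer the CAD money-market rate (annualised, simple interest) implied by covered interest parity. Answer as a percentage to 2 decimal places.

9.73%

T = 1 year.
CIP gives F = S · g_CAD/g_GBP, so g_CAD/g_GBP = 1.83348/1.8014 = 1.0178084.
The GBP side grows by 1 + 0.0781×1 = 1.078100.
So the CAD growth factor = 1.0972992.
r = (1.0972992 − 1)/1 = 0.097299 → 9.73%.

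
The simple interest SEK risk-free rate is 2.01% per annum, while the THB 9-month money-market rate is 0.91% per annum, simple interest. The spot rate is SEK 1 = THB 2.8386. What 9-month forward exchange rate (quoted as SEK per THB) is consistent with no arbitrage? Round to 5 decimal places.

T = 9/12 years.
Growth of 1 THB over T: 1 + 0.0091×9/12 = 1.006825.
Growth of 1 SEK over T: 1 + 0.0201×9/12 = 1.015075.
CIP: F = S · (grow THB)/(grow SEK) = 2.8386 × 1.006825/1.015075 = 2.815529 THB per SEK.
Invert for SEK per THB: 1 / 2.815529 = 0.35517.

0.35517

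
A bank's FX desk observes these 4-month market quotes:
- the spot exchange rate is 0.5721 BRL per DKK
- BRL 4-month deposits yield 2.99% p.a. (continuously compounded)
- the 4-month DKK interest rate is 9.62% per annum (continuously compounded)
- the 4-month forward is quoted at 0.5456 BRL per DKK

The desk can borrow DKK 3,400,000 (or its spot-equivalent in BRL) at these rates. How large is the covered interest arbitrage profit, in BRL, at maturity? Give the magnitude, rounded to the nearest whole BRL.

T = 4/12 years.
Keep in DKK, deliver into the forward: 3,400,000·1.032586342·0.5456 = BRL 1,915,488.97.
Swap to BRL now, deposit: 3,400,000·0.5721·1.010016499 = BRL 1,964,623.49.
The quoted forward undervalues DKK, so borrow DKK, convert to BRL at spot, deposit the BRL at 2.99%, and buy DKK forward at 0.5456 to cover the loan.
Profit = 1,964,623.49 − 1,915,488.97 = BRL 49,135.

BRL 49,135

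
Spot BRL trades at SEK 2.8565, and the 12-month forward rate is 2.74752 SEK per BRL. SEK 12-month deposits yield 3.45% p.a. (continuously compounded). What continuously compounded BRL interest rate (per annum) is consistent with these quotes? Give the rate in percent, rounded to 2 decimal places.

T = 1 year.
F/S = 2.74752/2.8565 = 0.9618484 = (growth of SEK) / (growth of BRL).
SEK growth factor: e^(0.0345×1) = 1.035102.
That pins the BRL growth at 1.0761592.
r = ln(1.0761592)/1 = 0.073398 → 7.34%.

7.34%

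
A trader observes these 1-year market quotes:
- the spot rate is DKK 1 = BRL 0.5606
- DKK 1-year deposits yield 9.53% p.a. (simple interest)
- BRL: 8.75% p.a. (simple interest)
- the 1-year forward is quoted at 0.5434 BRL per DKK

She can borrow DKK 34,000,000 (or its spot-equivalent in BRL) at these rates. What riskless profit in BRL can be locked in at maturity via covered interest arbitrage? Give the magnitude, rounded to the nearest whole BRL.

T = 1 year.
Route A — deposit DKK, sell forward: 34,000,000 × 1.095300 × 0.5434 = BRL 20,236,324.68.
Route B — convert at spot, deposit BRL: 34,000,000 × 0.5606 × 1.087500 = BRL 20,728,185.00.
The quoted forward undervalues DKK, so borrow DKK, convert to BRL at spot, deposit the BRL at 8.75%, and buy DKK forward at 0.5434 to cover the loan.
Arbitrage profit = |20,236,324.68 − 20,728,185.00| = BRL 491,860.

BRL 491,860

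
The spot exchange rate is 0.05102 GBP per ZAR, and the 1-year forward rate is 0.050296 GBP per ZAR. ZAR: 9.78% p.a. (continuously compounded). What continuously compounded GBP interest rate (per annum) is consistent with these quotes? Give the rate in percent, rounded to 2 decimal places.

T = 1 year.
F/S = 0.050296/0.05102 = 0.9858095 = (growth of GBP) / (growth of ZAR).
ZAR growth factor: e^(0.0978×1) = 1.1027422.
Hence g_GBP = 1.0870937.
r = ln(1.0870937)/1 = 0.083508 → 8.35%.

8.35%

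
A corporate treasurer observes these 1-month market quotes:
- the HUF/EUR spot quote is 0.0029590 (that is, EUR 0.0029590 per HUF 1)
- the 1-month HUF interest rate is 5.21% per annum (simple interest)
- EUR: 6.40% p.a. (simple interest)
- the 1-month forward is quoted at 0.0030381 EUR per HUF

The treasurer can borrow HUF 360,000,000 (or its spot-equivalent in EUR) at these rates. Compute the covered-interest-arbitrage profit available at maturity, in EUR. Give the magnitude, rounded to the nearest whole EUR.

EUR 27,543

T = 1/12 years.
Invest the HUF and cover forward: 360,000,000 × 1.004341667 × 0.0030381 = EUR 1,098,464.55.
Convert at spot and invest in EUR: 360,000,000 × 0.0029590 × 1.005333333 = EUR 1,070,921.28.
The quoted forward overvalues HUF, so borrow EUR, buy HUF at spot, deposit the HUF at 5.21%, and sell the proceeds forward at 0.0030381.
Profit = 1,098,464.55 − 1,070,921.28 = EUR 27,543.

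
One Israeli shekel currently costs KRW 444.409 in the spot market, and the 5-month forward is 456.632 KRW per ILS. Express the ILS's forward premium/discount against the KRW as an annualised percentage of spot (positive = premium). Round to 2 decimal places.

T = 5/12 years.
Period premium: (456.632 − 444.409)/444.409 = 0.0275039.
Per annum: 0.0275039 / (5/12) = 0.066009 = 6.60%.

+6.60%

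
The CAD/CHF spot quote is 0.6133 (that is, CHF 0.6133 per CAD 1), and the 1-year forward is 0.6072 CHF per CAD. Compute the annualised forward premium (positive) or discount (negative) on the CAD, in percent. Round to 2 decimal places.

T = 1 year.
CAD trades forward at -0.99462% vs spot over the period.
Per annum: -0.0099462 / 1 = -0.009946 = -0.99%.

-0.99%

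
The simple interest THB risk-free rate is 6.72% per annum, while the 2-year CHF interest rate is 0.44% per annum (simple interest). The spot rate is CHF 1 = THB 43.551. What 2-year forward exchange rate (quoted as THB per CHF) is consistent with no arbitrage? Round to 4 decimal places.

48.9733

T = 2 years.
Growth of 1 THB over T: 1 + 0.0672×2 = 1.134400.
CHF growth factor: 1 + 0.0044×2 = 1.008800.
Forward (THB per CHF) = 43.551 × 1.134400 / 1.008800 = 48.973289.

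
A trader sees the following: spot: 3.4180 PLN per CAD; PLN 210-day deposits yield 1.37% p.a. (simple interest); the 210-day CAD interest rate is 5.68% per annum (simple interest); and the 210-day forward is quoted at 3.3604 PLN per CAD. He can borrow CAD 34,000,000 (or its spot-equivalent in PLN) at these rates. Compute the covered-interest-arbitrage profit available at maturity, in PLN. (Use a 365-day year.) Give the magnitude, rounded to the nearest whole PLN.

T = 210/365 years.
Keep in CAD, deliver into the forward: 34,000,000·1.03267945205·3.3604 = PLN 117,987,345.04.
Swap to PLN now, deposit: 34,000,000·3.4180·1.00788219178 = PLN 117,128,005.27.
The quoted forward overvalues CAD, so borrow PLN, buy CAD at spot, deposit the CAD at 5.68%, and sell the proceeds forward at 3.3604.
Profit = 117,987,345.04 − 117,128,005.27 = PLN 859,340.

PLN 859,340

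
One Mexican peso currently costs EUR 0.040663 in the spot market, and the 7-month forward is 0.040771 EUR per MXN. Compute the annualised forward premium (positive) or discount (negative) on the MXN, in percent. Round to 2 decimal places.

T = 7/12 years.
Period premium: (0.040771 − 0.040663)/0.040663 = 0.0026560.
×(1/T) gives 0.46% p.a.

+0.46%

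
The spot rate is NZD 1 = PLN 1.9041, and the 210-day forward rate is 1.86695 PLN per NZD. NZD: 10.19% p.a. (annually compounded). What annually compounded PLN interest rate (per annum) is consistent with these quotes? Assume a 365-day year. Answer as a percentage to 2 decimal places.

T = 210/365 years.
By CIP, F/S equals the PLN-to-NZD growth ratio: 1.86695/1.9041 = 0.9804895.
The NZD side grows by (1 + 0.1019)^(210/365) = 1.0574168.
Hence g_PLN = 1.0367861.
Annualise: 1.0367861^(365/210) − 1 = 0.064803 = 6.48%.

6.48%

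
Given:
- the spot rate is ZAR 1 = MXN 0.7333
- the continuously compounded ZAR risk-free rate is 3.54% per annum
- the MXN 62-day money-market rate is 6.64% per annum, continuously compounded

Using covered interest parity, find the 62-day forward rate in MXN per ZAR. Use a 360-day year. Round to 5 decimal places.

0.73723

T = 62/360 years.
Growth of 1 MXN over T: e^(0.0664×62/360) = 1.0115012.
Growth of 1 ZAR over T: e^(0.0354×62/360) = 1.0061153.
Forward (MXN per ZAR) = 0.7333 × 1.0115012 / 1.0061153 = 0.7372255.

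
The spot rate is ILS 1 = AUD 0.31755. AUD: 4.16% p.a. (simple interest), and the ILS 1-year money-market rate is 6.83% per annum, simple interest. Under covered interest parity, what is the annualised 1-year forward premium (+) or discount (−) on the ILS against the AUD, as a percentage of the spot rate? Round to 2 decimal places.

-2.50%

T = 1 year.
CIP forward (AUD per ILS) = 0.31755 × 1.041600/1.068300 = 0.30961348.
(F − S)/S ÷ T = (0.30961348 − 0.31755)/0.31755/1 = -0.024993 → -2.50%.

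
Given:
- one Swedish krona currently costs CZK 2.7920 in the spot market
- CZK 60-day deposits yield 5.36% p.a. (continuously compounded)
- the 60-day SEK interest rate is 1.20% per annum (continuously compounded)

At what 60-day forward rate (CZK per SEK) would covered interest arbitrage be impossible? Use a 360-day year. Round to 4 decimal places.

T = 60/360 years.
Growth of 1 CZK over T: e^(0.0536×60/360) = 1.0089734.
SEK accumulates by e^(0.0120×60/360) = 1.002002.
Forward (CZK per SEK) = 2.792 × 1.0089734 / 1.002002 = 2.811425.

2.8114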